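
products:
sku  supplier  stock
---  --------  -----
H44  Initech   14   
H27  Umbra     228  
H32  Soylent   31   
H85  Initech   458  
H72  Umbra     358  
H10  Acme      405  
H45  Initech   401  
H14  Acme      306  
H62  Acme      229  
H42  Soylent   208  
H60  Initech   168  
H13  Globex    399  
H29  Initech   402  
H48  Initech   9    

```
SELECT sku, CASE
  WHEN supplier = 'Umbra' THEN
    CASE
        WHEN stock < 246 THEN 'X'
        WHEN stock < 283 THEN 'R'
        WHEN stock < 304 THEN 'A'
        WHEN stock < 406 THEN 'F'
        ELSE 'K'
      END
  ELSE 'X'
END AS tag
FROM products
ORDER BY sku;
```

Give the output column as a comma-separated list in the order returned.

sku=H10: supplier='Acme' → outer ELSE → X
sku=H13: supplier='Globex' → outer ELSE → X
sku=H14: supplier='Acme' → outer ELSE → X
sku=H27: supplier='Umbra' → inner[stock < 246] → X
sku=H29: supplier='Initech' → outer ELSE → X
sku=H32: supplier='Soylent' → outer ELSE → X
sku=H42: supplier='Soylent' → outer ELSE → X
sku=H44: supplier='Initech' → outer ELSE → X
sku=H45: supplier='Initech' → outer ELSE → X
sku=H48: supplier='Initech' → outer ELSE → X
sku=H60: supplier='Initech' → outer ELSE → X
sku=H62: supplier='Acme' → outer ELSE → X
sku=H72: supplier='Umbra' → inner[stock < 406] → F
sku=H85: supplier='Initech' → outer ELSE → X

X, X, X, X, X, X, X, X, X, X, X, X, F, X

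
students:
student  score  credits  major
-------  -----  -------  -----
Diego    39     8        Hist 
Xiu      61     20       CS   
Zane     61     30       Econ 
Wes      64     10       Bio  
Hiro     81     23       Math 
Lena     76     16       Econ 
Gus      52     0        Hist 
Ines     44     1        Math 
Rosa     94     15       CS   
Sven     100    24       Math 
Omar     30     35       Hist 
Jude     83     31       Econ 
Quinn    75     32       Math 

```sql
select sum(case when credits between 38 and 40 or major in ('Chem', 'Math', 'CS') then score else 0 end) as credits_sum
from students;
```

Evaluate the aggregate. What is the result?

student=Diego: ✗
student=Xiu: ✓ → 61
student=Zane: ✗
student=Wes: ✗
student=Hiro: ✓ → 81
student=Lena: ✗
student=Gus: ✗
student=Ines: ✓ → 44
student=Rosa: ✓ → 94
student=Sven: ✓ → 100
student=Omar: ✗
student=Jude: ✗
student=Quinn: ✓ → 75
credits_sum = 61 + 81 + 44 + 94 + 100 + 75 = 455

455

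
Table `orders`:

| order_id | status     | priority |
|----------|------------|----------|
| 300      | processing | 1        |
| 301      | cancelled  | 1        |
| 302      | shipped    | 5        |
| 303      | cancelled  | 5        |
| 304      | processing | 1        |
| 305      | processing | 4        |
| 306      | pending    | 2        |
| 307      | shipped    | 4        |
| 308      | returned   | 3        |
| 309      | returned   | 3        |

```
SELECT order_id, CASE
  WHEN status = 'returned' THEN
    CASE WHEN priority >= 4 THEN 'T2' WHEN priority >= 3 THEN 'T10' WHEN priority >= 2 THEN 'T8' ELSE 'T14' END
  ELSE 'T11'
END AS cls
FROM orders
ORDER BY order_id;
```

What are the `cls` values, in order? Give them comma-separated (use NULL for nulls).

order_id=300: status='processing' → outer ELSE → T11
order_id=301: status='cancelled' → outer ELSE → T11
order_id=302: status='shipped' → outer ELSE → T11
order_id=303: status='cancelled' → outer ELSE → T11
order_id=304: status='processing' → outer ELSE → T11
order_id=305: status='processing' → outer ELSE → T11
order_id=306: status='pending' → outer ELSE → T11
order_id=307: status='shipped' → outer ELSE → T11
order_id=308: status='returned' → inner[priority >= 3] → T10
order_id=309: status='returned' → inner[priority >= 3] → T10

T11, T11, T11, T11, T11, T11, T11, T11, T10, T10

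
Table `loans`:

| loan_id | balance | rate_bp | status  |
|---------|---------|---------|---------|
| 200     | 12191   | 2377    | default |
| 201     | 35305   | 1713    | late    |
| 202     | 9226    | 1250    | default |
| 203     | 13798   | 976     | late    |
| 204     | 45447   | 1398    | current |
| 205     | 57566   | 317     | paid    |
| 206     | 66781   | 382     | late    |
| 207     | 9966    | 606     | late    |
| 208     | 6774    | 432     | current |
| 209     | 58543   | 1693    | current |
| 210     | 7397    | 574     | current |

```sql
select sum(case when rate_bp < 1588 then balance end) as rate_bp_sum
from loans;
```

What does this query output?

loan_id=200: ✗
loan_id=201: ✗
loan_id=202: ✓ → 9226
loan_id=203: ✓ → 13798
loan_id=204: ✓ → 45447
loan_id=205: ✓ → 57566
loan_id=206: ✓ → 66781
loan_id=207: ✓ → 9966
loan_id=208: ✓ → 6774
loan_id=209: ✗
loan_id=210: ✓ → 7397
rate_bp_sum = 9226 + 13798 + 45447 + 57566 + 66781 + 9966 + 6774 + 7397 = 216955

216955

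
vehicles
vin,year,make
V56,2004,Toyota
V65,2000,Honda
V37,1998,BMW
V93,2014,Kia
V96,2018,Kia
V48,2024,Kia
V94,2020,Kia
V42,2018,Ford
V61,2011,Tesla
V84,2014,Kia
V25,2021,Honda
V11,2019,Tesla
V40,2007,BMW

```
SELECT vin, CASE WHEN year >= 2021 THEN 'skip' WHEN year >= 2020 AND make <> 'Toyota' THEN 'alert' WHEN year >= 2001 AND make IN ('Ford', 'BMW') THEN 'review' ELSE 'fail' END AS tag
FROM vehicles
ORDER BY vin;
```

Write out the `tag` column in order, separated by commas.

fail, skip, fail, review, review, skip, fail, fail, fail, fail, fail, alert, fail

vin=V11: ELSE → fail
vin=V25: year >= 2021 → skip
vin=V37: ELSE → fail
vin=V40: year >= 2001 AND make IN ('Ford', 'BMW') → review
vin=V42: year >= 2001 AND make IN ('Ford', 'BMW') → review
vin=V48: year >= 2021 → skip
vin=V56: ELSE → fail
vin=V61: ELSE → fail
vin=V65: ELSE → fail
vin=V84: ELSE → fail
vin=V93: ELSE → fail
vin=V94: year >= 2020 AND make <> 'Toyota' → alert
vin=V96: ELSE → fail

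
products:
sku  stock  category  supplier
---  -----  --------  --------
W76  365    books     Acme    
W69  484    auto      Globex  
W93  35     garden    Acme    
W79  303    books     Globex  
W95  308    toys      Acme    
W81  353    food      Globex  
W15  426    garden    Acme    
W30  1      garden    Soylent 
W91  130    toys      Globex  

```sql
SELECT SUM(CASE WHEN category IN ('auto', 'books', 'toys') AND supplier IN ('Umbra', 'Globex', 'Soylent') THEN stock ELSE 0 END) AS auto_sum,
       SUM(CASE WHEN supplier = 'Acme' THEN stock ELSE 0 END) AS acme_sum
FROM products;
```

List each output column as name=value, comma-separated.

[auto_sum: category IN ('auto', 'books', 'toys') AND supplier IN ('Umbra', 'Globex', 'Soylent')]
sku=W76: ✗
sku=W69: ✓ → 484
sku=W93: ✗
sku=W79: ✓ → 303
sku=W95: ✗
sku=W81: ✗
sku=W15: ✗
sku=W30: ✗
sku=W91: ✓ → 130
auto_sum = 484 + 303 + 130 = 917
—
[acme_sum: supplier = 'Acme']
sku=W76: ✓ → 365
sku=W69: ✗
sku=W93: ✓ → 35
sku=W79: ✗
sku=W95: ✓ → 308
sku=W81: ✗
sku=W15: ✓ → 426
sku=W30: ✗
sku=W91: ✗
acme_sum = 365 + 35 + 308 + 426 = 1134

auto_sum=917, acme_sum=1134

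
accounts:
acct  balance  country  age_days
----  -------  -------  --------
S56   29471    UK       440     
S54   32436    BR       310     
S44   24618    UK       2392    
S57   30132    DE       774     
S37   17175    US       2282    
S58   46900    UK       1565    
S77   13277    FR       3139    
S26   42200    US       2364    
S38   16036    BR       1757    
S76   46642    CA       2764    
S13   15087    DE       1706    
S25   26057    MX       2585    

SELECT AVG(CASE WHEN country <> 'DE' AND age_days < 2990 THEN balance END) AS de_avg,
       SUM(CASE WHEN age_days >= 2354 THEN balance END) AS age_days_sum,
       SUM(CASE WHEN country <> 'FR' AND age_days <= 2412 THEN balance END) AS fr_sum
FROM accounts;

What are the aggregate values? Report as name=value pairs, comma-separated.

[de_avg: country <> 'DE' AND age_days < 2990]
acct=S56: ✓ → 29471
acct=S54: ✓ → 32436
acct=S44: ✓ → 24618
acct=S57: ✗
acct=S37: ✓ → 17175
acct=S58: ✓ → 46900
acct=S77: ✗
acct=S26: ✓ → 42200
acct=S38: ✓ → 16036
acct=S76: ✓ → 46642
acct=S13: ✗
acct=S25: ✓ → 26057
de_avg = (29471 + 32436 + 24618 + 17175 + 46900 + 42200 + 16036 + 46642 + 26057) / 9 = 31281.6666666667
—
[age_days_sum: age_days >= 2354]
acct=S56: ✗
acct=S54: ✗
acct=S44: ✓ → 24618
acct=S57: ✗
acct=S37: ✗
acct=S58: ✗
acct=S77: ✓ → 13277
acct=S26: ✓ → 42200
acct=S38: ✗
acct=S76: ✓ → 46642
acct=S13: ✗
acct=S25: ✓ → 26057
age_days_sum = 24618 + 13277 + 42200 + 46642 + 26057 = 152794
—
[fr_sum: country <> 'FR' AND age_days <= 2412]
acct=S56: ✓ → 29471
acct=S54: ✓ → 32436
acct=S44: ✓ → 24618
acct=S57: ✓ → 30132
acct=S37: ✓ → 17175
acct=S58: ✓ → 46900
acct=S77: ✗
acct=S26: ✓ → 42200
acct=S38: ✓ → 16036
acct=S76: ✗
acct=S13: ✓ → 15087
acct=S25: ✗
fr_sum = 29471 + 32436 + 24618 + 30132 + 17175 + 46900 + 42200 + 16036 + 15087 = 254055

de_avg=31281.6666666667, age_days_sum=152794, fr_sum=254055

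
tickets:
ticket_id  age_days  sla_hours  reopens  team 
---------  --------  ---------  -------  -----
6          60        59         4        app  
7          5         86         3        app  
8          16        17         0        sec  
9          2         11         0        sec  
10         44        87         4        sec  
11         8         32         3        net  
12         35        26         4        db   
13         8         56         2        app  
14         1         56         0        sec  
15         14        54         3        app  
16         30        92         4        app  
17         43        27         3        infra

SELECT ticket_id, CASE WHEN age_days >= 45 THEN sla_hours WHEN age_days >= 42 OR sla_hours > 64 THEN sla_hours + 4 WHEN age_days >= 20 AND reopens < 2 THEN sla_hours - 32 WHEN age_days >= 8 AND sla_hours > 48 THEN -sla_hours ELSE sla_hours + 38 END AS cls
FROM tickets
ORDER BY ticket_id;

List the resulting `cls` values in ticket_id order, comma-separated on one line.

ticket_id=6: age_days >= 45 → 59
ticket_id=7: age_days >= 42 OR sla_hours > 64 → 90
ticket_id=8: ELSE → 55
ticket_id=9: ELSE → 49
ticket_id=10: age_days >= 42 OR sla_hours > 64 → 91
ticket_id=11: ELSE → 70
ticket_id=12: ELSE → 64
ticket_id=13: age_days >= 8 AND sla_hours > 48 → -56
ticket_id=14: ELSE → 94
ticket_id=15: age_days >= 8 AND sla_hours > 48 → -54
ticket_id=16: age_days >= 42 OR sla_hours > 64 → 96
ticket_id=17: age_days >= 42 OR sla_hours > 64 → 31

59, 90, 55, 49, 91, 70, 64, -56, 94, -54, 96, 31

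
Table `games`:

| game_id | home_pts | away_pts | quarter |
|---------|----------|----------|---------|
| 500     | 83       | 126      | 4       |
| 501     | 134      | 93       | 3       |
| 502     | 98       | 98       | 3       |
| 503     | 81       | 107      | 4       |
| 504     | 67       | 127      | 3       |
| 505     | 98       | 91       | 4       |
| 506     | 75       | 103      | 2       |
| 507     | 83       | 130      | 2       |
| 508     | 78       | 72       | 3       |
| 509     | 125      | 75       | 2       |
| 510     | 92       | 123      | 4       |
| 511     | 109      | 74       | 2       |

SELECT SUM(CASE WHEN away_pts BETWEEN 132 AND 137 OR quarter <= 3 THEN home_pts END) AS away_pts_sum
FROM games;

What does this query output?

769

game_id=500: ✗
game_id=501: ✓ → 134
game_id=502: ✓ → 98
game_id=503: ✗
game_id=504: ✓ → 67
game_id=505: ✗
game_id=506: ✓ → 75
game_id=507: ✓ → 83
game_id=508: ✓ → 78
game_id=509: ✓ → 125
game_id=510: ✗
game_id=511: ✓ → 109
away_pts_sum = 134 + 98 + 67 + 75 + 83 + 78 + 125 + 109 = 769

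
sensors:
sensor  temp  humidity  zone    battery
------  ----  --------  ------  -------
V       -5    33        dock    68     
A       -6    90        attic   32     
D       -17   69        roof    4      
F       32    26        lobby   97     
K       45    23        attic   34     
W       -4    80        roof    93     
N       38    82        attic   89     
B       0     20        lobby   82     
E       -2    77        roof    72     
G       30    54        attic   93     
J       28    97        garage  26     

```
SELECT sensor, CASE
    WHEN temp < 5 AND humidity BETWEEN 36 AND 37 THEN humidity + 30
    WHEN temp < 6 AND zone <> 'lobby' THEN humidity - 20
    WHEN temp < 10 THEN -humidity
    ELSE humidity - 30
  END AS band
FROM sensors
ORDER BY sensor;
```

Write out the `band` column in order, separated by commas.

70, -20, 49, 57, -4, 24, 67, -7, 52, 13, 60

sensor=A: temp < 6 AND zone <> 'lobby' → 70
sensor=B: temp < 10 → -20
sensor=D: temp < 6 AND zone <> 'lobby' → 49
sensor=E: temp < 6 AND zone <> 'lobby' → 57
sensor=F: ELSE → -4
sensor=G: ELSE → 24
sensor=J: ELSE → 67
sensor=K: ELSE → -7
sensor=N: ELSE → 52
sensor=V: temp < 6 AND zone <> 'lobby' → 13
sensor=W: temp < 6 AND zone <> 'lobby' → 60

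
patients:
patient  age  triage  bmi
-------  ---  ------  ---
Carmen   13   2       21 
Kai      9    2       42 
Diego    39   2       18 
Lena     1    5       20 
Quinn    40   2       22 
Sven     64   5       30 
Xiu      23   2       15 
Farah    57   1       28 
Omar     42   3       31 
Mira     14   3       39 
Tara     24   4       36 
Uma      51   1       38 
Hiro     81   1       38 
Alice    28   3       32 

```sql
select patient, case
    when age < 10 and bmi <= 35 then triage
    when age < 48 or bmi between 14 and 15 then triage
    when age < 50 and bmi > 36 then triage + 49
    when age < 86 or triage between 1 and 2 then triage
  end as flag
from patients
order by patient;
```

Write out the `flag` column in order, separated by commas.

3, 2, 2, 1, 1, 2, 5, 3, 3, 2, 5, 4, 1, 2

patient=Alice: age < 48 or bmi between 14 and 15 → 3
patient=Carmen: age < 48 or bmi between 14 and 15 → 2
patient=Diego: age < 48 or bmi between 14 and 15 → 2
patient=Farah: age < 86 or triage between 1 and 2 → 1
patient=Hiro: age < 86 or triage between 1 and 2 → 1
patient=Kai: age < 48 or bmi between 14 and 15 → 2
patient=Lena: age < 10 and bmi <= 35 → 5
patient=Mira: age < 48 or bmi between 14 and 15 → 3
patient=Omar: age < 48 or bmi between 14 and 15 → 3
patient=Quinn: age < 48 or bmi between 14 and 15 → 2
patient=Sven: age < 86 or triage between 1 and 2 → 5
patient=Tara: age < 48 or bmi between 14 and 15 → 4
patient=Uma: age < 86 or triage between 1 and 2 → 1
patient=Xiu: age < 48 or bmi between 14 and 15 → 2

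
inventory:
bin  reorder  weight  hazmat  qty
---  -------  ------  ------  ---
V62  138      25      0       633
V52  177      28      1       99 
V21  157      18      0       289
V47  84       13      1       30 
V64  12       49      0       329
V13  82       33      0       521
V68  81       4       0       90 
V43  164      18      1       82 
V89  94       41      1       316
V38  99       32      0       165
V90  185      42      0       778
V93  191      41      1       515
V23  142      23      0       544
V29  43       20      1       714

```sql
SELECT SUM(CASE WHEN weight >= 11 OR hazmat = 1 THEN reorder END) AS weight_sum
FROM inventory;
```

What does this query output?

1568

bin=V62: ✓ → 138
bin=V52: ✓ → 177
bin=V21: ✓ → 157
bin=V47: ✓ → 84
bin=V64: ✓ → 12
bin=V13: ✓ → 82
bin=V68: ✗
bin=V43: ✓ → 164
bin=V89: ✓ → 94
bin=V38: ✓ → 99
bin=V90: ✓ → 185
bin=V93: ✓ → 191
bin=V23: ✓ → 142
bin=V29: ✓ → 43
weight_sum = 138 + 177 + 157 + 84 + 12 + 82 + 164 + 94 + 99 + 185 + 191 + 142 + 43 = 1568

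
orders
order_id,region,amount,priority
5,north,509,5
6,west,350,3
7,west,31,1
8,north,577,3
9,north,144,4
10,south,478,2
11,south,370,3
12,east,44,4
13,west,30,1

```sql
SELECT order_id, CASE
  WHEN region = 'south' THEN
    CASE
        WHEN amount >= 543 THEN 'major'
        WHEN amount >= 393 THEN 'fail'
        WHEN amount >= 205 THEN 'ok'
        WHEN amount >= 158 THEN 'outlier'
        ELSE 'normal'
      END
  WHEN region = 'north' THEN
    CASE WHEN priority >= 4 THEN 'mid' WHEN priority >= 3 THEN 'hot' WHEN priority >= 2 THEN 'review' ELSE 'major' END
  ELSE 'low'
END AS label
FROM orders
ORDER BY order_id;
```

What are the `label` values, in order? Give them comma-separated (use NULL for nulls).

mid, low, low, hot, mid, fail, ok, low, low

order_id=5: region='north' → inner[priority >= 4] → mid
order_id=6: region='west' → outer ELSE → low
order_id=7: region='west' → outer ELSE → low
order_id=8: region='north' → inner[priority >= 3] → hot
order_id=9: region='north' → inner[priority >= 4] → mid
order_id=10: region='south' → inner[amount >= 393] → fail
order_id=11: region='south' → inner[amount >= 205] → ok
order_id=12: region='east' → outer ELSE → low
order_id=13: region='west' → outer ELSE → low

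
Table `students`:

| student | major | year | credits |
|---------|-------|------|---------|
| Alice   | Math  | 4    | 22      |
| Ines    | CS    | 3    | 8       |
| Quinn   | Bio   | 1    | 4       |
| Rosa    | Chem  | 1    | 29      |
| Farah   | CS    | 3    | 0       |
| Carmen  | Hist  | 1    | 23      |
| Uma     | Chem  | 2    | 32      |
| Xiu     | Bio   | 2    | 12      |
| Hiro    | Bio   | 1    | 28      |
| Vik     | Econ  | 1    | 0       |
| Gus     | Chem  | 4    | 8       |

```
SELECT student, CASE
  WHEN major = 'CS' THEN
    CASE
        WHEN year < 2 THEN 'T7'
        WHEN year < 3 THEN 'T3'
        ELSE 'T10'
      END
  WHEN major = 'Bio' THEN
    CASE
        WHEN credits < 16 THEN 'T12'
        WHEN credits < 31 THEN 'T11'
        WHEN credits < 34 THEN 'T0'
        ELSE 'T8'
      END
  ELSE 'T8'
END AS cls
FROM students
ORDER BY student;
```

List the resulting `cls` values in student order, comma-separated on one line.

T8, T8, T10, T8, T11, T10, T12, T8, T8, T8, T12

student=Alice: major='Math' → outer ELSE → T8
student=Carmen: major='Hist' → outer ELSE → T8
student=Farah: major='CS' → inner[ELSE] → T10
student=Gus: major='Chem' → outer ELSE → T8
student=Hiro: major='Bio' → inner[credits < 31] → T11
student=Ines: major='CS' → inner[ELSE] → T10
student=Quinn: major='Bio' → inner[credits < 16] → T12
student=Rosa: major='Chem' → outer ELSE → T8
student=Uma: major='Chem' → outer ELSE → T8
student=Vik: major='Econ' → outer ELSE → T8
student=Xiu: major='Bio' → inner[credits < 16] → T12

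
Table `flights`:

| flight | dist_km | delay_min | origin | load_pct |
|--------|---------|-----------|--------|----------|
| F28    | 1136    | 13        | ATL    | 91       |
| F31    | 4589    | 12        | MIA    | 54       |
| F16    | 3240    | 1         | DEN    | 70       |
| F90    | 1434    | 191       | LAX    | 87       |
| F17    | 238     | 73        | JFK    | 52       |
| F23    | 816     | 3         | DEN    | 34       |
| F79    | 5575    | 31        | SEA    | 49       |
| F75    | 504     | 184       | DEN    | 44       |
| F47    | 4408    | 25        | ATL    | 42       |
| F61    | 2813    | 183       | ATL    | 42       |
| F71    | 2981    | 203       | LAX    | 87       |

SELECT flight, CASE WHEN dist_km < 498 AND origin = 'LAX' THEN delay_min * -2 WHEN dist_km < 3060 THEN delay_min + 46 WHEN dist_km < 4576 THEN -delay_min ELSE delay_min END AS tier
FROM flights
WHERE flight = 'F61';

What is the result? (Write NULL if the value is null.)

229

flight = F61: dist_km=2813, delay_min=183, origin=ATL, load_pct=42.
dist_km < 498 AND origin = 'LAX' → false
dist_km < 3060 → true → 229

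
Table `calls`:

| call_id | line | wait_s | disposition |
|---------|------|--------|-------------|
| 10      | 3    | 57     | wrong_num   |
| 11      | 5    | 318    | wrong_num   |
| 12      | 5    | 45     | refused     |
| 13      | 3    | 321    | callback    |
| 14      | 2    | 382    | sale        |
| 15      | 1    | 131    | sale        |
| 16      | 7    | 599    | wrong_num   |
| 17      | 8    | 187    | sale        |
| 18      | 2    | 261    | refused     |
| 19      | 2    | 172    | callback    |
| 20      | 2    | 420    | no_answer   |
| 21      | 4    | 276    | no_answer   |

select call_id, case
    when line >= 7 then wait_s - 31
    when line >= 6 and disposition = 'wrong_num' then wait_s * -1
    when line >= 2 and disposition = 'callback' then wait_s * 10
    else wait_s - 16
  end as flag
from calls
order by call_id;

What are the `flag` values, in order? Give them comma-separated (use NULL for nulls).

41, 302, 29, 3210, 366, 115, 568, 156, 245, 1720, 404, 260

call_id=10: ELSE → 41
call_id=11: ELSE → 302
call_id=12: ELSE → 29
call_id=13: line >= 2 and disposition = 'callback' → 3210
call_id=14: ELSE → 366
call_id=15: ELSE → 115
call_id=16: line >= 7 → 568
call_id=17: line >= 7 → 156
call_id=18: ELSE → 245
call_id=19: line >= 2 and disposition = 'callback' → 1720
call_id=20: ELSE → 404
call_id=21: ELSE → 260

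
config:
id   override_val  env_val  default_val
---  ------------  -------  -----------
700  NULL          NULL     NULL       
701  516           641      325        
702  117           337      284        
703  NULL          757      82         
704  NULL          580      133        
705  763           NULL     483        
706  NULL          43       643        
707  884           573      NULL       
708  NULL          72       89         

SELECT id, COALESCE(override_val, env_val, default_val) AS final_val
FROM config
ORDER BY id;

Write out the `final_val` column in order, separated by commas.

id=700: override_val=NULL, env_val=NULL, default_val=NULL (all NULL) → NULL
id=701: override_val=516 → 516
id=702: override_val=117 → 117
id=703: override_val=NULL, env_val=757 → 757
id=704: override_val=NULL, env_val=580 → 580
id=705: override_val=763 → 763
id=706: override_val=NULL, env_val=43 → 43
id=707: override_val=884 → 884
id=708: override_val=NULL, env_val=72 → 72

NULL, 516, 117, 757, 580, 763, 43, 884, 72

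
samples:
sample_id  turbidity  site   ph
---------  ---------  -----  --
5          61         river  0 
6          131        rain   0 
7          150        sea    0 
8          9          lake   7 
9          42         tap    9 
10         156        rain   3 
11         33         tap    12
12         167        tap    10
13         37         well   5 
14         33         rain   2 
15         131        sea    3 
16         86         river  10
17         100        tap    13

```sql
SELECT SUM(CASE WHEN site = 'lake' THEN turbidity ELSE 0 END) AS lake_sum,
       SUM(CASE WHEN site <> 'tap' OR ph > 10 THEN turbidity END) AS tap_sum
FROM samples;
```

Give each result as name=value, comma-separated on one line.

[lake_sum: site = 'lake']
sample_id=5: ✗
sample_id=6: ✗
sample_id=7: ✗
sample_id=8: ✓ → 9
sample_id=9: ✗
sample_id=10: ✗
sample_id=11: ✗
sample_id=12: ✗
sample_id=13: ✗
sample_id=14: ✗
sample_id=15: ✗
sample_id=16: ✗
sample_id=17: ✗
lake_sum = 9
—
[tap_sum: site <> 'tap' OR ph > 10]
sample_id=5: ✓ → 61
sample_id=6: ✓ → 131
sample_id=7: ✓ → 150
sample_id=8: ✓ → 9
sample_id=9: ✗
sample_id=10: ✓ → 156
sample_id=11: ✓ → 33
sample_id=12: ✗
sample_id=13: ✓ → 37
sample_id=14: ✓ → 33
sample_id=15: ✓ → 131
sample_id=16: ✓ → 86
sample_id=17: ✓ → 100
tap_sum = 61 + 131 + 150 + 9 + 156 + 33 + 37 + 33 + 131 + 86 + 100 = 927

lake_sum=9, tap_sum=927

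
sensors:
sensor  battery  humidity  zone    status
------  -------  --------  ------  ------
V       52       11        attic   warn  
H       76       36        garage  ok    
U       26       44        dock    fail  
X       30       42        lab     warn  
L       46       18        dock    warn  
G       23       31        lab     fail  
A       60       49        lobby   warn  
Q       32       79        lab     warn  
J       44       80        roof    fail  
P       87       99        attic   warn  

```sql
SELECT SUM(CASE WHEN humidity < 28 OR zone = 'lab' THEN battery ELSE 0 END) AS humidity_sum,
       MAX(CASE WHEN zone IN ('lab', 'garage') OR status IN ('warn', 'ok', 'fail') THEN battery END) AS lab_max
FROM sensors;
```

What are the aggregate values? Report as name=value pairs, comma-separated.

[humidity_sum: humidity < 28 OR zone = 'lab']
sensor=V: ✓ → 52
sensor=H: ✗
sensor=U: ✗
sensor=X: ✓ → 30
sensor=L: ✓ → 46
sensor=G: ✓ → 23
sensor=A: ✗
sensor=Q: ✓ → 32
sensor=J: ✗
sensor=P: ✗
humidity_sum = 52 + 30 + 46 + 23 + 32 = 183
—
[lab_max: zone IN ('lab', 'garage') OR status IN ('warn', 'ok', 'fail')]
sensor=V: ✓ → 52
sensor=H: ✓ → 76
sensor=U: ✓ → 26
sensor=X: ✓ → 30
sensor=L: ✓ → 46
sensor=G: ✓ → 23
sensor=A: ✓ → 60
sensor=Q: ✓ → 32
sensor=J: ✓ → 44
sensor=P: ✓ → 87
lab_max = MAX(52, 76, 26, 30, 46, 23, 60, 32, 44, 87) = 87

humidity_sum=183, lab_max=87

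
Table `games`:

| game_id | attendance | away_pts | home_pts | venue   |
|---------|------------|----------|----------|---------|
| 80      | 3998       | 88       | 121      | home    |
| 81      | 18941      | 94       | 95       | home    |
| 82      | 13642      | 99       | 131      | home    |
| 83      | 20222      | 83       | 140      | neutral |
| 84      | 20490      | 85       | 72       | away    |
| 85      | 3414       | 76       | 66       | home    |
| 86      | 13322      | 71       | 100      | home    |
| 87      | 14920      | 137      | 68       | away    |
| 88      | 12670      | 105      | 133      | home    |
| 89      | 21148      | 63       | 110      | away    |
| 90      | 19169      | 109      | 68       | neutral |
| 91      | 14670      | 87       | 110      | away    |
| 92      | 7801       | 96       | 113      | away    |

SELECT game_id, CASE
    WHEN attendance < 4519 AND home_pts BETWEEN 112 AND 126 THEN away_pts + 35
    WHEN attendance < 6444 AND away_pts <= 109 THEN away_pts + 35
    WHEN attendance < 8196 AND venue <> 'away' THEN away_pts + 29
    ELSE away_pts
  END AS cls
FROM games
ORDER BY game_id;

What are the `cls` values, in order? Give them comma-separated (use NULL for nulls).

game_id=80: attendance < 4519 AND home_pts BETWEEN 112 AND 126 → 123
game_id=81: ELSE → 94
game_id=82: ELSE → 99
game_id=83: ELSE → 83
game_id=84: ELSE → 85
game_id=85: attendance < 6444 AND away_pts <= 109 → 111
game_id=86: ELSE → 71
game_id=87: ELSE → 137
game_id=88: ELSE → 105
game_id=89: ELSE → 63
game_id=90: ELSE → 109
game_id=91: ELSE → 87
game_id=92: ELSE → 96

123, 94, 99, 83, 85, 111, 71, 137, 105, 63, 109, 87, 96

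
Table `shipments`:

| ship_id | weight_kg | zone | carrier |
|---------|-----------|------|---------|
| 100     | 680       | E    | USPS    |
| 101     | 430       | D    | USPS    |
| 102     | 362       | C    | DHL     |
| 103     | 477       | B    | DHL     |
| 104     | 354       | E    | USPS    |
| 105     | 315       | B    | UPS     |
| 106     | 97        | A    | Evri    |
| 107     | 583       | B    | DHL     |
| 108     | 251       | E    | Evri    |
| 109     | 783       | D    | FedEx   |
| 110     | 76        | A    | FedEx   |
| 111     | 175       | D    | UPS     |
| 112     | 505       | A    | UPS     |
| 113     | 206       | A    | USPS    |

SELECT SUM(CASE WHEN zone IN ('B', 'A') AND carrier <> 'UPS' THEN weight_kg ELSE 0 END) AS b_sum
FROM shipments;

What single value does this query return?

1439

ship_id=100: ✗
ship_id=101: ✗
ship_id=102: ✗
ship_id=103: ✓ → 477
ship_id=104: ✗
ship_id=105: ✗
ship_id=106: ✓ → 97
ship_id=107: ✓ → 583
ship_id=108: ✗
ship_id=109: ✗
ship_id=110: ✓ → 76
ship_id=111: ✗
ship_id=112: ✗
ship_id=113: ✓ → 206
b_sum = 477 + 97 + 583 + 76 + 206 = 1439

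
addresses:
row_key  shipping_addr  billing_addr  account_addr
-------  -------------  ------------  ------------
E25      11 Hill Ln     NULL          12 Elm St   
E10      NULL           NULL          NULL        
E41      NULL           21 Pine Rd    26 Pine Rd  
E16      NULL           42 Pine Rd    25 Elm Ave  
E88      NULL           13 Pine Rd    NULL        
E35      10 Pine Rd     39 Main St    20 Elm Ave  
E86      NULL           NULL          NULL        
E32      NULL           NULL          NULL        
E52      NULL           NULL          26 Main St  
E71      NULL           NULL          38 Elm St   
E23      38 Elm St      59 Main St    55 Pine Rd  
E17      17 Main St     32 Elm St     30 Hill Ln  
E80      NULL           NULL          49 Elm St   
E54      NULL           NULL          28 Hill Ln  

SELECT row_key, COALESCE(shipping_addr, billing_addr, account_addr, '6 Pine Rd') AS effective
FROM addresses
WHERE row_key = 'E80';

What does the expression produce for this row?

row_key = E80: shipping_addr=NULL, billing_addr=NULL, account_addr=49 Elm St.
shipping_addr=NULL, billing_addr=NULL, account_addr=49 Elm St → 49 Elm St

49 Elm St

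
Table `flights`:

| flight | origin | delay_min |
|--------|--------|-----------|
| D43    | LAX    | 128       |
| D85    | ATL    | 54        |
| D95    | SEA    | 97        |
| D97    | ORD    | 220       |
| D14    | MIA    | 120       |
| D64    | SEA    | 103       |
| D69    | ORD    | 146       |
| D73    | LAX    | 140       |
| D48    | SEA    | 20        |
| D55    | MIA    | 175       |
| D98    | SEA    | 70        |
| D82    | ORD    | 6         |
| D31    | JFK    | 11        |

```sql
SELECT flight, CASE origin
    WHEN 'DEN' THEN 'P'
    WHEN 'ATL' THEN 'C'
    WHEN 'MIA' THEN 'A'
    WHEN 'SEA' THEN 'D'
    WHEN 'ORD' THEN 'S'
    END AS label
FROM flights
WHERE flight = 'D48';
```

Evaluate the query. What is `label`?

D

flight = D48: origin=SEA, delay_min=20.
origin='DEN' → false
origin='ATL' → false
origin='MIA' → false
origin='SEA' → true → D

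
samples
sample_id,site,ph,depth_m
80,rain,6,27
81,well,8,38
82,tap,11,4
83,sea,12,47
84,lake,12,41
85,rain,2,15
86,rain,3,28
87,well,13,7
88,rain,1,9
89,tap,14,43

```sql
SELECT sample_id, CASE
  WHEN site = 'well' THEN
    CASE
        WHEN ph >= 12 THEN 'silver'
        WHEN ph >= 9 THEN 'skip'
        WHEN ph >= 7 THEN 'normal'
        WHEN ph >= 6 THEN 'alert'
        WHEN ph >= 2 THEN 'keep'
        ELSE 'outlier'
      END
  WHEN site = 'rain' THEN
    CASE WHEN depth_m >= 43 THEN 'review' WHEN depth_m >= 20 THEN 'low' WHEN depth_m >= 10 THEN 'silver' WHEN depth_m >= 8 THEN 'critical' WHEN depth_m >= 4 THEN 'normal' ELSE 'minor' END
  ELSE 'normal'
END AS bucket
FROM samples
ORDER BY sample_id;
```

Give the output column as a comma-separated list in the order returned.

low, normal, normal, normal, normal, silver, low, silver, critical, normal

sample_id=80: site='rain' → inner[depth_m >= 20] → low
sample_id=81: site='well' → inner[ph >= 7] → normal
sample_id=82: site='tap' → outer ELSE → normal
sample_id=83: site='sea' → outer ELSE → normal
sample_id=84: site='lake' → outer ELSE → normal
sample_id=85: site='rain' → inner[depth_m >= 10] → silver
sample_id=86: site='rain' → inner[depth_m >= 20] → low
sample_id=87: site='well' → inner[ph >= 12] → silver
sample_id=88: site='rain' → inner[depth_m >= 8] → critical
sample_id=89: site='tap' → outer ELSE → normal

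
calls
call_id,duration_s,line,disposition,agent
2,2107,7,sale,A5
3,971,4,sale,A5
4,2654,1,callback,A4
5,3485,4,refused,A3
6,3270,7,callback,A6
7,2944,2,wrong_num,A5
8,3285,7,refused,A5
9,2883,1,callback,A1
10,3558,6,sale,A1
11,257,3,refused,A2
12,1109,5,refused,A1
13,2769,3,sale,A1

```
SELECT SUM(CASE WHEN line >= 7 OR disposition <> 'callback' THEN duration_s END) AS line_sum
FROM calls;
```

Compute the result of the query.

call_id=2: ✓ → 2107
call_id=3: ✓ → 971
call_id=4: ✗
call_id=5: ✓ → 3485
call_id=6: ✓ → 3270
call_id=7: ✓ → 2944
call_id=8: ✓ → 3285
call_id=9: ✗
call_id=10: ✓ → 3558
call_id=11: ✓ → 257
call_id=12: ✓ → 1109
call_id=13: ✓ → 2769
line_sum = 2107 + 971 + 3485 + 3270 + 2944 + 3285 + 3558 + 257 + 1109 + 2769 = 23755

23755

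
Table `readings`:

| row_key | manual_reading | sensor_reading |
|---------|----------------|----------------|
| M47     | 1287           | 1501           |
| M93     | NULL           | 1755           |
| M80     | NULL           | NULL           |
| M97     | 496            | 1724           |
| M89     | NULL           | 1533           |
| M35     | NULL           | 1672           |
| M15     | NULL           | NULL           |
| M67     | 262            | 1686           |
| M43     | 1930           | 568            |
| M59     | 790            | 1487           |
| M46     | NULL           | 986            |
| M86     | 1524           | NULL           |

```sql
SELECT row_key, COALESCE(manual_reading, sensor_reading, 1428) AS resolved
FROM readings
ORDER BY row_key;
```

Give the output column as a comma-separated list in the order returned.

row_key=M15: manual_reading=NULL, sensor_reading=NULL, → literal 1428 → 1428
row_key=M35: manual_reading=NULL, sensor_reading=1672 → 1672
row_key=M43: manual_reading=1930 → 1930
row_key=M46: manual_reading=NULL, sensor_reading=986 → 986
row_key=M47: manual_reading=1287 → 1287
row_key=M59: manual_reading=790 → 790
row_key=M67: manual_reading=262 → 262
row_key=M80: manual_reading=NULL, sensor_reading=NULL, → literal 1428 → 1428
row_key=M86: manual_reading=1524 → 1524
row_key=M89: manual_reading=NULL, sensor_reading=1533 → 1533
row_key=M93: manual_reading=NULL, sensor_reading=1755 → 1755
row_key=M97: manual_reading=496 → 496

1428, 1672, 1930, 986, 1287, 790, 262, 1428, 1524, 1533, 1755, 496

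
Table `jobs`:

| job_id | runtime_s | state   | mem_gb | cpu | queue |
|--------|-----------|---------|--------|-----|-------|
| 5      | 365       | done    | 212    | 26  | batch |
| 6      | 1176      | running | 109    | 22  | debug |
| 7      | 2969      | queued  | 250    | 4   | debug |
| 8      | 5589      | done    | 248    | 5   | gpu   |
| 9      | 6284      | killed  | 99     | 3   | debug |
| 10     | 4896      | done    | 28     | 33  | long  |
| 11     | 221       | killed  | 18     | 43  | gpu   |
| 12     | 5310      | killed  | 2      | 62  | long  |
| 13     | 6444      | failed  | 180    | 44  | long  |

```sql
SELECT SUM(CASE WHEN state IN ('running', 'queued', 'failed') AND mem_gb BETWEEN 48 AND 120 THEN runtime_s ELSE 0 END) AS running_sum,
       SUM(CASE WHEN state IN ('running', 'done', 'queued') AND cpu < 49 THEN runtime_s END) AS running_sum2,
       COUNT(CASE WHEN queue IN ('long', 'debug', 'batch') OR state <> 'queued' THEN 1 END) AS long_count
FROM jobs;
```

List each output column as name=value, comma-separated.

[running_sum: state IN ('running', 'queued', 'failed') AND mem_gb BETWEEN 48 AND 120]
job_id=5: ✗
job_id=6: ✓ → 1176
job_id=7: ✗
job_id=8: ✗
job_id=9: ✗
job_id=10: ✗
job_id=11: ✗
job_id=12: ✗
job_id=13: ✗
running_sum = 1176
—
[running_sum2: state IN ('running', 'done', 'queued') AND cpu < 49]
job_id=5: ✓ → 365
job_id=6: ✓ → 1176
job_id=7: ✓ → 2969
job_id=8: ✓ → 5589
job_id=9: ✗
job_id=10: ✓ → 4896
job_id=11: ✗
job_id=12: ✗
job_id=13: ✗
running_sum2 = 365 + 1176 + 2969 + 5589 + 4896 = 14995
—
[long_count: queue IN ('long', 'debug', 'batch') OR state <> 'queued']
job_id=5: ✓ → 1
job_id=6: ✓ → 1
job_id=7: ✓ → 1
job_id=8: ✓ → 1
job_id=9: ✓ → 1
job_id=10: ✓ → 1
job_id=11: ✓ → 1
job_id=12: ✓ → 1
job_id=13: ✓ → 1
long_count = COUNT(1, 1, 1, 1, 1, 1, 1, 1, 1) = 9

running_sum=1176, running_sum2=14995, long_count=9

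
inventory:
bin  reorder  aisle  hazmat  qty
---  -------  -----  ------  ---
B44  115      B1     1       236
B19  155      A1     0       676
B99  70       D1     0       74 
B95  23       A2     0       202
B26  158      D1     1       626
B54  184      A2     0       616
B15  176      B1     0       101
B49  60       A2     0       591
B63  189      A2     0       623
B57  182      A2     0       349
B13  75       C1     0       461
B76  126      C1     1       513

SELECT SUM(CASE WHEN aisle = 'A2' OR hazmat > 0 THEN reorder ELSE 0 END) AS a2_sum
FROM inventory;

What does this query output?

1037

bin=B44: ✓ → 115
bin=B19: ✗
bin=B99: ✗
bin=B95: ✓ → 23
bin=B26: ✓ → 158
bin=B54: ✓ → 184
bin=B15: ✗
bin=B49: ✓ → 60
bin=B63: ✓ → 189
bin=B57: ✓ → 182
bin=B13: ✗
bin=B76: ✓ → 126
a2_sum = 115 + 23 + 158 + 184 + 60 + 189 + 182 + 126 = 1037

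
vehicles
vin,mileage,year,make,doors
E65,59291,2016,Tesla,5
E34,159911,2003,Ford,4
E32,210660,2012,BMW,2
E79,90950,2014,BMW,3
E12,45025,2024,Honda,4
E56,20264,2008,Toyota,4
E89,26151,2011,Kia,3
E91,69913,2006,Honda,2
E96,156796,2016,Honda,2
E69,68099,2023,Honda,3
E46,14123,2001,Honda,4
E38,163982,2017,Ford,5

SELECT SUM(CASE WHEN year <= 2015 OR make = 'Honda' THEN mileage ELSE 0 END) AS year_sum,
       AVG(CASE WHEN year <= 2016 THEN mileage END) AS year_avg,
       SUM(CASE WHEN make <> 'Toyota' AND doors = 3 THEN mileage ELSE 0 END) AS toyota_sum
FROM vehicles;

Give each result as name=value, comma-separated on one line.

[year_sum: year <= 2015 OR make = 'Honda']
vin=E65: ✗
vin=E34: ✓ → 159911
vin=E32: ✓ → 210660
vin=E79: ✓ → 90950
vin=E12: ✓ → 45025
vin=E56: ✓ → 20264
vin=E89: ✓ → 26151
vin=E91: ✓ → 69913
vin=E96: ✓ → 156796
vin=E69: ✓ → 68099
vin=E46: ✓ → 14123
vin=E38: ✗
year_sum = 159911 + 210660 + 90950 + 45025 + 20264 + 26151 + 69913 + 156796 + 68099 + 14123 = 861892
—
[year_avg: year <= 2016]
vin=E65: ✓ → 59291
vin=E34: ✓ → 159911
vin=E32: ✓ → 210660
vin=E79: ✓ → 90950
vin=E12: ✗
vin=E56: ✓ → 20264
vin=E89: ✓ → 26151
vin=E91: ✓ → 69913
vin=E96: ✓ → 156796
vin=E69: ✗
vin=E46: ✓ → 14123
vin=E38: ✗
year_avg = (59291 + 159911 + 210660 + 90950 + 20264 + 26151 + 69913 + 156796 + 14123) / 9 = 89784.3333333333
—
[toyota_sum: make <> 'Toyota' AND doors = 3]
vin=E65: ✗
vin=E34: ✗
vin=E32: ✗
vin=E79: ✓ → 90950
vin=E12: ✗
vin=E56: ✗
vin=E89: ✓ → 26151
vin=E91: ✗
vin=E96: ✗
vin=E69: ✓ → 68099
vin=E46: ✗
vin=E38: ✗
toyota_sum = 90950 + 26151 + 68099 = 185200

year_sum=861892, year_avg=89784.3333333333, toyota_sum=185200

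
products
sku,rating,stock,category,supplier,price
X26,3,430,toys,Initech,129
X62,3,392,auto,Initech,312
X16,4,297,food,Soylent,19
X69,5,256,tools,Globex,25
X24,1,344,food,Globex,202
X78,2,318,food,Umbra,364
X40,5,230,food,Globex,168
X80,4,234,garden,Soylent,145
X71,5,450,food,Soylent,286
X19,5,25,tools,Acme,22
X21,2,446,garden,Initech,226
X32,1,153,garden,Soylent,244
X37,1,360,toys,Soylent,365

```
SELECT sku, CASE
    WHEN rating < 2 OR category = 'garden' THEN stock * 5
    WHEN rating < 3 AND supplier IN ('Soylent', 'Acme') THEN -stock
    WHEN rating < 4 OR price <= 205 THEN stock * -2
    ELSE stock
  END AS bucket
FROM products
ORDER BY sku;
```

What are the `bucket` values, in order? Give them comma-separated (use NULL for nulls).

sku=X16: rating < 4 OR price <= 205 → -594
sku=X19: rating < 4 OR price <= 205 → -50
sku=X21: rating < 2 OR category = 'garden' → 2230
sku=X24: rating < 2 OR category = 'garden' → 1720
sku=X26: rating < 4 OR price <= 205 → -860
sku=X32: rating < 2 OR category = 'garden' → 765
sku=X37: rating < 2 OR category = 'garden' → 1800
sku=X40: rating < 4 OR price <= 205 → -460
sku=X62: rating < 4 OR price <= 205 → -784
sku=X69: rating < 4 OR price <= 205 → -512
sku=X71: ELSE → 450
sku=X78: rating < 4 OR price <= 205 → -636
sku=X80: rating < 2 OR category = 'garden' → 1170

-594, -50, 2230, 1720, -860, 765, 1800, -460, -784, -512, 450, -636, 1170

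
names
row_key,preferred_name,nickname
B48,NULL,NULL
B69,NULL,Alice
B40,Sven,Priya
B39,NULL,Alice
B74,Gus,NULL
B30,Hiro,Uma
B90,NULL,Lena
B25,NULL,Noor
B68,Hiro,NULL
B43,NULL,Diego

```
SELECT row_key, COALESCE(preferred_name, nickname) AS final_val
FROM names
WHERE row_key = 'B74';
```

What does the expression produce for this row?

Gus

row_key = B74: preferred_name=Gus, nickname=NULL.
preferred_name=Gus → Gus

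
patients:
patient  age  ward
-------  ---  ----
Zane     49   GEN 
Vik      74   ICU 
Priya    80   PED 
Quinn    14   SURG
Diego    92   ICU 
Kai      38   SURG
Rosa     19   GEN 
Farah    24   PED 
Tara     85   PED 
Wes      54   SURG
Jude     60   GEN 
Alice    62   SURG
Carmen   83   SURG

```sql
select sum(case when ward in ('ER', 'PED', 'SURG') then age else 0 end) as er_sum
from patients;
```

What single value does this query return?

440

patient=Zane: ✗
patient=Vik: ✗
patient=Priya: ✓ → 80
patient=Quinn: ✓ → 14
patient=Diego: ✗
patient=Kai: ✓ → 38
patient=Rosa: ✗
patient=Farah: ✓ → 24
patient=Tara: ✓ → 85
patient=Wes: ✓ → 54
patient=Jude: ✗
patient=Alice: ✓ → 62
patient=Carmen: ✓ → 83
er_sum = 80 + 14 + 38 + 24 + 85 + 54 + 62 + 83 = 440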